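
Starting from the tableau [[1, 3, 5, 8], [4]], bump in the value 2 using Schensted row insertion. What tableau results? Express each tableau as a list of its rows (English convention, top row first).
[[1, 2, 5, 8], [3], [4]]

In row 1, 2 replaces 3 (the leftmost entry greater than 2); 3 is bumped to row 2. In row 2, 3 replaces 4 (the leftmost entry greater than 3); 4 is bumped to row 3. 4 starts a new row 3. The new tableau is [[1, 2, 5, 8], [3], [4]].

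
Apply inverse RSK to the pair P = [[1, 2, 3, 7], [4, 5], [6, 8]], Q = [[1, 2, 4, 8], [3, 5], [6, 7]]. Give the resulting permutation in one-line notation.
1 6 4 8 5 2 3 7

Reverse the RSK construction: for i from n down to 1, find the cell of Q containing i, remove the entry at that cell from P, and reverse-bump it up through P; the value ejected from row 1 is w(i).

Step i=8: Q has 8 at row 1, column 4; remove that cell from P, ejecting 7. So w(8) = 7. P is now [[1, 2, 3], [4, 5], [6, 8]].
Step i=7: Q has 7 at row 3, column 2; remove 8 from row 3 of P and reverse-bump: 8 enters row 2 and ejects 5; 5 enters row 1 and ejects 3. So w(7) = 3. P is now [[1, 2, 5], [4, 8], [6]].
Step i=6: Q has 6 at row 3, column 1; remove 6 from row 3 of P and reverse-bump: 6 enters row 2 and ejects 4; 4 enters row 1 and ejects 2. So w(6) = 2. P is now [[1, 4, 5], [6, 8]].
Step i=5: Q has 5 at row 2, column 2; remove 8 from row 2 of P and reverse-bump: 8 enters row 1 and ejects 5. So w(5) = 5. P is now [[1, 4, 8], [6]].
Step i=4: Q has 4 at row 1, column 3; remove that cell from P, ejecting 8. So w(4) = 8. P is now [[1, 4], [6]].
Step i=3: Q has 3 at row 2, column 1; remove 6 from row 2 of P and reverse-bump: 6 enters row 1 and ejects 4. So w(3) = 4. P is now [[1, 6]].
Step i=2: Q has 2 at row 1, column 2; remove that cell from P, ejecting 6. So w(2) = 6. P is now [[1]].
Step i=1: Q has 1 at row 1, column 1; remove that cell from P, ejecting 1. So w(1) = 1. P is now [].

So w = 1 6 4 8 5 2 3 7.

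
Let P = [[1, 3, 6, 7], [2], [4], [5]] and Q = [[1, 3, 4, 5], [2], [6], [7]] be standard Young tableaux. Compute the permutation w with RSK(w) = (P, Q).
Reverse the RSK construction: for i from n down to 1, find the cell of Q containing i, remove the entry at that cell from P, and reverse-bump it up through P; the value ejected from row 1 is w(i).

Step i=7: Q has 7 at row 4, column 1; remove 5 from row 4 of P and reverse-bump: 5 enters row 3 and ejects 4; 4 enters row 2 and ejects 2; 2 enters row 1 and ejects 1. So w(7) = 1. P is now [[2, 3, 6, 7], [4], [5]].
Step i=6: Q has 6 at row 3, column 1; remove 5 from row 3 of P and reverse-bump: 5 enters row 2 and ejects 4; 4 enters row 1 and ejects 3. So w(6) = 3. P is now [[2, 4, 6, 7], [5]].
Step i=5: Q has 5 at row 1, column 4; remove that cell from P, ejecting 7. So w(5) = 7. P is now [[2, 4, 6], [5]].
Step i=4: Q has 4 at row 1, column 3; remove that cell from P, ejecting 6. So w(4) = 6. P is now [[2, 4], [5]].
Step i=3: Q has 3 at row 1, column 2; remove that cell from P, ejecting 4. So w(3) = 4. P is now [[2], [5]].
Step i=2: Q has 2 at row 2, column 1; remove 5 from row 2 of P and reverse-bump: 5 enters row 1 and ejects 2. So w(2) = 2. P is now [[5]].
Step i=1: Q has 1 at row 1, column 1; remove that cell from P, ejecting 5. So w(1) = 5. P is now [].

So w = 5 2 4 6 7 3 1.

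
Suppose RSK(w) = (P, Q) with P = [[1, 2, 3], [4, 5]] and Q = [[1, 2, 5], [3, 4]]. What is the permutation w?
4 5 1 2 3

Reverse the RSK construction: for i from n down to 1, find the cell of Q containing i, remove the entry at that cell from P, and reverse-bump it up through P; the value ejected from row 1 is w(i).

Step i=5: Q has 5 at row 1, column 3; remove that cell from P, ejecting 3. So w(5) = 3. P is now [[1, 2], [4, 5]].
Step i=4: Q has 4 at row 2, column 2; remove 5 from row 2 of P and reverse-bump: 5 enters row 1 and ejects 2. So w(4) = 2. P is now [[1, 5], [4]].
Step i=3: Q has 3 at row 2, column 1; remove 4 from row 2 of P and reverse-bump: 4 enters row 1 and ejects 1. So w(3) = 1. P is now [[4, 5]].
Step i=2: Q has 2 at row 1, column 2; remove that cell from P, ejecting 5. So w(2) = 5. P is now [[4]].
Step i=1: Q has 1 at row 1, column 1; remove that cell from P, ejecting 4. So w(1) = 4. P is now [].

So w = 4 5 1 2 3.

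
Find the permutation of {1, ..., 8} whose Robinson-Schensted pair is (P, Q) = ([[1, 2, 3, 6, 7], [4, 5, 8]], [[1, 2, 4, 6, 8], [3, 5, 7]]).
1 4 2 5 3 8 6 7

Reverse the RSK construction: for i from n down to 1, find the cell of Q containing i, remove the entry at that cell from P, and reverse-bump it up through P; the value ejected from row 1 is w(i).

Step i=8: Q has 8 at row 1, column 5; remove that cell from P, ejecting 7. So w(8) = 7. P is now [[1, 2, 3, 6], [4, 5, 8]].
Step i=7: Q has 7 at row 2, column 3; remove 8 from row 2 of P and reverse-bump: 8 enters row 1 and ejects 6. So w(7) = 6. P is now [[1, 2, 3, 8], [4, 5]].
Step i=6: Q has 6 at row 1, column 4; remove that cell from P, ejecting 8. So w(6) = 8. P is now [[1, 2, 3], [4, 5]].
Step i=5: Q has 5 at row 2, column 2; remove 5 from row 2 of P and reverse-bump: 5 enters row 1 and ejects 3. So w(5) = 3. P is now [[1, 2, 5], [4]].
Step i=4: Q has 4 at row 1, column 3; remove that cell from P, ejecting 5. So w(4) = 5. P is now [[1, 2], [4]].
Step i=3: Q has 3 at row 2, column 1; remove 4 from row 2 of P and reverse-bump: 4 enters row 1 and ejects 2. So w(3) = 2. P is now [[1, 4]].
Step i=2: Q has 2 at row 1, column 2; remove that cell from P, ejecting 4. So w(2) = 4. P is now [[1]].
Step i=1: Q has 1 at row 1, column 1; remove that cell from P, ejecting 1. So w(1) = 1. P is now [].

So w = 1 4 2 5 3 8 6 7.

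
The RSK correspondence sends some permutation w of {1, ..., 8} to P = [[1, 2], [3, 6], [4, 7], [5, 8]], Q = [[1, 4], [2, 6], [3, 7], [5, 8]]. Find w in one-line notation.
5 4 3 8 1 7 6 2

Reverse the RSK construction: for i from n down to 1, find the cell of Q containing i, remove the entry at that cell from P, and reverse-bump it up through P; the value ejected from row 1 is w(i).

Step i=8: Q has 8 at row 4, column 2; remove 8 from row 4 of P and reverse-bump: 8 enters row 3 and ejects 7; 7 enters row 2 and ejects 6; 6 enters row 1 and ejects 2. So w(8) = 2. P is now [[1, 6], [3, 7], [4, 8], [5]].
Step i=7: Q has 7 at row 3, column 2; remove 8 from row 3 of P and reverse-bump: 8 enters row 2 and ejects 7; 7 enters row 1 and ejects 6. So w(7) = 6. P is now [[1, 7], [3, 8], [4], [5]].
Step i=6: Q has 6 at row 2, column 2; remove 8 from row 2 of P and reverse-bump: 8 enters row 1 and ejects 7. So w(6) = 7. P is now [[1, 8], [3], [4], [5]].
Step i=5: Q has 5 at row 4, column 1; remove 5 from row 4 of P and reverse-bump: 5 enters row 3 and ejects 4; 4 enters row 2 and ejects 3; 3 enters row 1 and ejects 1. So w(5) = 1. P is now [[3, 8], [4], [5]].
Step i=4: Q has 4 at row 1, column 2; remove that cell from P, ejecting 8. So w(4) = 8. P is now [[3], [4], [5]].
Step i=3: Q has 3 at row 3, column 1; remove 5 from row 3 of P and reverse-bump: 5 enters row 2 and ejects 4; 4 enters row 1 and ejects 3. So w(3) = 3. P is now [[4], [5]].
Step i=2: Q has 2 at row 2, column 1; remove 5 from row 2 of P and reverse-bump: 5 enters row 1 and ejects 4. So w(2) = 4. P is now [[5]].
Step i=1: Q has 1 at row 1, column 1; remove that cell from P, ejecting 5. So w(1) = 5. P is now [].

So w = 5 4 3 8 1 7 6 2.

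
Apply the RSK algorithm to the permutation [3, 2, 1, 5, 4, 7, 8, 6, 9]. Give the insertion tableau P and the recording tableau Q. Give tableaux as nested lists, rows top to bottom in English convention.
P = [[1, 4, 6, 8, 9], [2, 5, 7], [3]], Q = [[1, 4, 6, 7, 9], [2, 5, 8], [3]]

Insert each entry of the permutation into P by Schensted row insertion, recording in Q the position of each new cell.

Insert 3: appended to row 1. P = [[3]].
Insert 2: 2 bumps 3 from row 1; 3 starts row 2. P = [[2], [3]].
Insert 1: 1 bumps 2 from row 1; 2 bumps 3 from row 2; 3 starts row 3. P = [[1], [2], [3]].
Insert 5: appended to row 1. P = [[1, 5], [2], [3]].
Insert 4: 4 bumps 5 from row 1; 5 appends to row 2. P = [[1, 4], [2, 5], [3]].
Insert 7: appended to row 1. P = [[1, 4, 7], [2, 5], [3]].
Insert 8: appended to row 1. P = [[1, 4, 7, 8], [2, 5], [3]].
Insert 6: 6 bumps 7 from row 1; 7 appends to row 2. P = [[1, 4, 6, 8], [2, 5, 7], [3]].
Insert 9: appended to row 1. P = [[1, 4, 6, 8, 9], [2, 5, 7], [3]].

So P = [[1, 4, 6, 8, 9], [2, 5, 7], [3]], Q = [[1, 4, 6, 7, 9], [2, 5, 8], [3]].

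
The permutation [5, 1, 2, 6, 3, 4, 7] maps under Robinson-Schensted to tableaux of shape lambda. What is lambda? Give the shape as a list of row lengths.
Row-insert each entry into an empty tableau.

After inserting 5: P = [[5]].
After inserting 1: P = [[1], [5]].
After inserting 2: P = [[1, 2], [5]].
After inserting 6: P = [[1, 2, 6], [5]].
After inserting 3: P = [[1, 2, 3], [5, 6]].
After inserting 4: P = [[1, 2, 3, 4], [5, 6]].
After inserting 7: P = [[1, 2, 3, 4, 7], [5, 6]].

The final insertion tableau P = [[1, 2, 3, 4, 7], [5, 6]] has shape [5, 2].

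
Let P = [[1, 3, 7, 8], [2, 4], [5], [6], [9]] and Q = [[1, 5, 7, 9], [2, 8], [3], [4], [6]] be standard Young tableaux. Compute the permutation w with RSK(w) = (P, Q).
9 6 5 2 4 1 7 3 8

Reverse the RSK construction: for i from n down to 1, find the cell of Q containing i, remove the entry at that cell from P, and reverse-bump it up through P; the value ejected from row 1 is w(i).

Step i=9: Q has 9 at row 1, column 4; remove that cell from P, ejecting 8. So w(9) = 8. P is now [[1, 3, 7], [2, 4], [5], [6], [9]].
Step i=8: Q has 8 at row 2, column 2; remove 4 from row 2 of P and reverse-bump: 4 enters row 1 and ejects 3. So w(8) = 3. P is now [[1, 4, 7], [2], [5], [6], [9]].
Step i=7: Q has 7 at row 1, column 3; remove that cell from P, ejecting 7. So w(7) = 7. P is now [[1, 4], [2], [5], [6], [9]].
Step i=6: Q has 6 at row 5, column 1; remove 9 from row 5 of P and reverse-bump: 9 enters row 4 and ejects 6; 6 enters row 3 and ejects 5; 5 enters row 2 and ejects 2; 2 enters row 1 and ejects 1. So w(6) = 1. P is now [[2, 4], [5], [6], [9]].
Step i=5: Q has 5 at row 1, column 2; remove that cell from P, ejecting 4. So w(5) = 4. P is now [[2], [5], [6], [9]].
Step i=4: Q has 4 at row 4, column 1; remove 9 from row 4 of P and reverse-bump: 9 enters row 3 and ejects 6; 6 enters row 2 and ejects 5; 5 enters row 1 and ejects 2. So w(4) = 2. P is now [[5], [6], [9]].
Step i=3: Q has 3 at row 3, column 1; remove 9 from row 3 of P and reverse-bump: 9 enters row 2 and ejects 6; 6 enters row 1 and ejects 5. So w(3) = 5. P is now [[6], [9]].
Step i=2: Q has 2 at row 2, column 1; remove 9 from row 2 of P and reverse-bump: 9 enters row 1 and ejects 6. So w(2) = 6. P is now [[9]].
Step i=1: Q has 1 at row 1, column 1; remove that cell from P, ejecting 9. So w(1) = 9. P is now [].

So w = 9 6 5 2 4 1 7 3 8.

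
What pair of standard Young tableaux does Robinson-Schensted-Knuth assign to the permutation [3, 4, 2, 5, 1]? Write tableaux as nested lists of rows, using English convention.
P = [[1, 4, 5], [2], [3]], Q = [[1, 2, 4], [3], [5]]

Insert each entry of the permutation into P by Schensted row insertion, recording in Q the position of each new cell.

After inserting 3: P = [[3]].
After inserting 4: P = [[3, 4]].
After inserting 2: P = [[2, 4], [3]].
After inserting 5: P = [[2, 4, 5], [3]].
After inserting 1: P = [[1, 4, 5], [2], [3]].

So P = [[1, 4, 5], [2], [3]], Q = [[1, 2, 4], [3], [5]].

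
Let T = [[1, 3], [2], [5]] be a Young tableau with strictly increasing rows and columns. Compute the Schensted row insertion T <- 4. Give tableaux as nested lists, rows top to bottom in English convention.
4 is larger than every entry of row 1, so it is appended to row 1. The new tableau is [[1, 3, 4], [2], [5]].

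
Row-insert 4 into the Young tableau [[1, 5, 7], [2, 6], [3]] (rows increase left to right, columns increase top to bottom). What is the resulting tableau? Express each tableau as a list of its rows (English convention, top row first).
In row 1, 4 replaces 5 (the leftmost entry greater than 4); 5 is bumped to row 2. In row 2, 5 replaces 6 (the leftmost entry greater than 5); 6 is bumped to row 3. 6 is appended to row 3. The new tableau is [[1, 4, 7], [2, 5], [3, 6]].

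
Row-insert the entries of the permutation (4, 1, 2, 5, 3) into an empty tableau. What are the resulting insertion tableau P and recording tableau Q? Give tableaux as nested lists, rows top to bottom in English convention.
P = [[1, 2, 3], [4, 5]], Q = [[1, 3, 4], [2, 5]]

Insert each entry of the permutation into P by Schensted row insertion, recording in Q the position of each new cell.

Insert 4: appended to row 1. P = [[4]].
Insert 1: 1 bumps 4 from row 1; 4 starts row 2. P = [[1], [4]].
Insert 2: appended to row 1. P = [[1, 2], [4]].
Insert 5: appended to row 1. P = [[1, 2, 5], [4]].
Insert 3: 3 bumps 5 from row 1; 5 appends to row 2. P = [[1, 2, 3], [4, 5]].

So P = [[1, 2, 3], [4, 5]], Q = [[1, 3, 4], [2, 5]].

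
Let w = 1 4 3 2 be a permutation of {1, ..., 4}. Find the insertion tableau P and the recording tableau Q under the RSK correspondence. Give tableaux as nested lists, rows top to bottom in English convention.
P = [[1, 2], [3], [4]], Q = [[1, 2], [3], [4]]

Insert each entry of the permutation into P by Schensted row insertion, recording in Q the position of each new cell.

Insert 1: appended to row 1. P = [[1]], Q = [[1]].
Insert 4: appended to row 1. P = [[1, 4]], Q = [[1, 2]].
Insert 3: 3 bumps 4 from row 1; 4 starts row 2. P = [[1, 3], [4]], Q = [[1, 2], [3]].
Insert 2: 2 bumps 3 from row 1; 3 bumps 4 from row 2; 4 starts row 3. P = [[1, 2], [3], [4]], Q = [[1, 2], [3], [4]].

So P = [[1, 2], [3], [4]], Q = [[1, 2], [3], [4]].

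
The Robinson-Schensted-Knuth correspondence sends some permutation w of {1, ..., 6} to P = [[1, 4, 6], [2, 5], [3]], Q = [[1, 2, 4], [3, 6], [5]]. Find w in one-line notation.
3 5 2 6 1 4

Reverse RSK: for i = n, n-1, ..., 1, locate i in Q, remove the corresponding corner cell from P, and reverse-bump its entry up through P; the value ejected from row 1 is w(i).

So w = 3 5 2 6 1 4.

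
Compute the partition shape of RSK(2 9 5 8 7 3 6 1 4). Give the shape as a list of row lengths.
RSK row insertion gives P = [[1, 3, 4], [2, 6], [5, 7], [8], [9]], which has shape [3, 2, 2, 1, 1].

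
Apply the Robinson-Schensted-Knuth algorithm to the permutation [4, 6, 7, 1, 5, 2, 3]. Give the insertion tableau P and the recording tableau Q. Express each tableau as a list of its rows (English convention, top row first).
Insert each entry of the permutation into P by Schensted row insertion, recording in Q the position of each new cell.

After inserting 4: P = [[4]].
After inserting 6: P = [[4, 6]].
After inserting 7: P = [[4, 6, 7]].
After inserting 1: P = [[1, 6, 7], [4]].
After inserting 5: P = [[1, 5, 7], [4, 6]].
After inserting 2: P = [[1, 2, 7], [4, 5], [6]].
After inserting 3: P = [[1, 2, 3], [4, 5, 7], [6]].

So P = [[1, 2, 3], [4, 5, 7], [6]], Q = [[1, 2, 3], [4, 5, 7], [6]].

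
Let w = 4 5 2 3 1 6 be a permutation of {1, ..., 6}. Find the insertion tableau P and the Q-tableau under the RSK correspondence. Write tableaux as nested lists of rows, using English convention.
P = [[1, 3, 6], [2, 5], [4]], Q = [[1, 2, 6], [3, 4], [5]]

Insert each entry of the permutation into P by Schensted row insertion, recording in Q the position of each new cell.

Insert 4: appended to row 1. P = [[4]], Q = [[1]].
Insert 5: appended to row 1. P = [[4, 5]], Q = [[1, 2]].
Insert 2: 2 bumps 4 from row 1; 4 starts row 2. P = [[2, 5], [4]], Q = [[1, 2], [3]].
Insert 3: 3 bumps 5 from row 1; 5 appends to row 2. P = [[2, 3], [4, 5]], Q = [[1, 2], [3, 4]].
Insert 1: 1 bumps 2 from row 1; 2 bumps 4 from row 2; 4 starts row 3. P = [[1, 3], [2, 5], [4]], Q = [[1, 2], [3, 4], [5]].
Insert 6: appended to row 1. P = [[1, 3, 6], [2, 5], [4]], Q = [[1, 2, 6], [3, 4], [5]].

So P = [[1, 3, 6], [2, 5], [4]], Q = [[1, 2, 6], [3, 4], [5]].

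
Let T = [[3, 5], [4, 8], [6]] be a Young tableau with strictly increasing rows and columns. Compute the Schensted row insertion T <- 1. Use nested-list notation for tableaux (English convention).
In row 1, 1 replaces 3 (the leftmost entry greater than 1); 3 is bumped to row 2. In row 2, 3 replaces 4 (the leftmost entry greater than 3); 4 is bumped to row 3. In row 3, 4 replaces 6 (the leftmost entry greater than 4); 6 is bumped to row 4. 6 starts a new row 4. The new tableau is [[1, 5], [3, 8], [4], [6]].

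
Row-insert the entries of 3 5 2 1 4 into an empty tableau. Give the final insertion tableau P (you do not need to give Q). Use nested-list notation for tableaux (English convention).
P = [[1, 4], [2, 5], [3]]

Insert 3: appended to row 1. P = [[3]].
Insert 5: appended to row 1. P = [[3, 5]].
Insert 2: 2 bumps 3 from row 1; 3 starts row 2. P = [[2, 5], [3]].
Insert 1: 1 bumps 2 from row 1; 2 bumps 3 from row 2; 3 starts row 3. P = [[1, 5], [2], [3]].
Insert 4: 4 bumps 5 from row 1; 5 appends to row 2. P = [[1, 4], [2, 5], [3]].

So P = [[1, 4], [2, 5], [3]].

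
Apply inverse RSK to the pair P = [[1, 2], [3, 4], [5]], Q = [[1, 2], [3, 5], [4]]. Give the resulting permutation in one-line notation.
3 5 4 1 2

Reverse the RSK construction: for i from n down to 1, find the cell of Q containing i, remove the entry at that cell from P, and reverse-bump it up through P; the value ejected from row 1 is w(i).

Step i=5: Q has 5 at row 2, column 2; remove 4 from row 2 of P and reverse-bump: 4 enters row 1 and ejects 2. So w(5) = 2. P is now [[1, 4], [3], [5]].
Step i=4: Q has 4 at row 3, column 1; remove 5 from row 3 of P and reverse-bump: 5 enters row 2 and ejects 3; 3 enters row 1 and ejects 1. So w(4) = 1. P is now [[3, 4], [5]].
Step i=3: Q has 3 at row 2, column 1; remove 5 from row 2 of P and reverse-bump: 5 enters row 1 and ejects 4. So w(3) = 4. P is now [[3, 5]].
Step i=2: Q has 2 at row 1, column 2; remove that cell from P, ejecting 5. So w(2) = 5. P is now [[3]].
Step i=1: Q has 1 at row 1, column 1; remove that cell from P, ejecting 3. So w(1) = 3. P is now [].

So w = 3 5 4 1 2.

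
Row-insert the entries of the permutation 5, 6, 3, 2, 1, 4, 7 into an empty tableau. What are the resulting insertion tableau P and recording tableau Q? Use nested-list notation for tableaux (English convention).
Insert each entry of the permutation into P by Schensted row insertion, recording in Q the position of each new cell.

Insert 5: appended to row 1. P = [[5]].
Insert 6: appended to row 1. P = [[5, 6]].
Insert 3: 3 bumps 5 from row 1; 5 starts row 2. P = [[3, 6], [5]].
Insert 2: 2 bumps 3 from row 1; 3 bumps 5 from row 2; 5 starts row 3. P = [[2, 6], [3], [5]].
Insert 1: 1 bumps 2 from row 1; 2 bumps 3 from row 2; 3 bumps 5 from row 3; 5 starts row 4. P = [[1, 6], [2], [3], [5]].
Insert 4: 4 bumps 6 from row 1; 6 appends to row 2. P = [[1, 4], [2, 6], [3], [5]].
Insert 7: appended to row 1. P = [[1, 4, 7], [2, 6], [3], [5]].

So P = [[1, 4, 7], [2, 6], [3], [5]], Q = [[1, 2, 7], [3, 6], [4], [5]].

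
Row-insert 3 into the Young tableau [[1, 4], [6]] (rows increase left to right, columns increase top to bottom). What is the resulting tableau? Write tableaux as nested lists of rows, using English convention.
In row 1, 3 replaces 4 (the leftmost entry greater than 3); 4 is bumped to row 2. In row 2, 4 replaces 6 (the leftmost entry greater than 4); 6 is bumped to row 3. 6 starts a new row 3. The new tableau is [[1, 3], [4], [6]].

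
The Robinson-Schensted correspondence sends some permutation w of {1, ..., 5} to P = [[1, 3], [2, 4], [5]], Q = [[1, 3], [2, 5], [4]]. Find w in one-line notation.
Reverse the RSK construction: for i from n down to 1, find the cell of Q containing i, remove the entry at that cell from P, and reverse-bump it up through P; the value ejected from row 1 is w(i).

Step i=5: Q has 5 at row 2, column 2; remove 4 from row 2 of P and reverse-bump: 4 enters row 1 and ejects 3. So w(5) = 3. P is now [[1, 4], [2], [5]].
Step i=4: Q has 4 at row 3, column 1; remove 5 from row 3 of P and reverse-bump: 5 enters row 2 and ejects 2; 2 enters row 1 and ejects 1. So w(4) = 1. P is now [[2, 4], [5]].
Step i=3: Q has 3 at row 1, column 2; remove that cell from P, ejecting 4. So w(3) = 4. P is now [[2], [5]].
Step i=2: Q has 2 at row 2, column 1; remove 5 from row 2 of P and reverse-bump: 5 enters row 1 and ejects 2. So w(2) = 2. P is now [[5]].
Step i=1: Q has 1 at row 1, column 1; remove that cell from P, ejecting 5. So w(1) = 5. P is now [].

So w = 5 2 4 1 3.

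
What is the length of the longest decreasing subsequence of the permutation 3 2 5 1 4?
3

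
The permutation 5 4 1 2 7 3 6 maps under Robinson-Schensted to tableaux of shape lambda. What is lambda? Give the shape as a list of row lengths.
[4, 2, 1]

Row-insert each entry into an empty tableau.

After inserting 5: P = [[5]].
After inserting 4: P = [[4], [5]].
After inserting 1: P = [[1], [4], [5]].
After inserting 2: P = [[1, 2], [4], [5]].
After inserting 7: P = [[1, 2, 7], [4], [5]].
After inserting 3: P = [[1, 2, 3], [4, 7], [5]].
After inserting 6: P = [[1, 2, 3, 6], [4, 7], [5]].

The final insertion tableau P = [[1, 2, 3, 6], [4, 7], [5]] has shape [4, 2, 1].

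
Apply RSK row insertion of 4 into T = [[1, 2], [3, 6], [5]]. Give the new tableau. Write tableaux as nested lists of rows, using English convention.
4 is larger than every entry of row 1, so it is appended to row 1. The new tableau is [[1, 2, 4], [3, 6], [5]].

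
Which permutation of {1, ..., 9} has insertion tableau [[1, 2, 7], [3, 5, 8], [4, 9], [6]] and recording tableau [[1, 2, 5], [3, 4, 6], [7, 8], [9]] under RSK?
Reverse the RSK construction: for i from n down to 1, find the cell of Q containing i, remove the entry at that cell from P, and reverse-bump it up through P; the value ejected from row 1 is w(i).

Step i=9: Q has 9 at row 4, column 1; remove 6 from row 4 of P and reverse-bump: 6 enters row 3 and ejects 4; 4 enters row 2 and ejects 3; 3 enters row 1 and ejects 2. So w(9) = 2. P is now [[1, 3, 7], [4, 5, 8], [6, 9]].
Step i=8: Q has 8 at row 3, column 2; remove 9 from row 3 of P and reverse-bump: 9 enters row 2 and ejects 8; 8 enters row 1 and ejects 7. So w(8) = 7. P is now [[1, 3, 8], [4, 5, 9], [6]].
Step i=7: Q has 7 at row 3, column 1; remove 6 from row 3 of P and reverse-bump: 6 enters row 2 and ejects 5; 5 enters row 1 and ejects 3. So w(7) = 3. P is now [[1, 5, 8], [4, 6, 9]].
Step i=6: Q has 6 at row 2, column 3; remove 9 from row 2 of P and reverse-bump: 9 enters row 1 and ejects 8. So w(6) = 8. P is now [[1, 5, 9], [4, 6]].
Step i=5: Q has 5 at row 1, column 3; remove that cell from P, ejecting 9. So w(5) = 9. P is now [[1, 5], [4, 6]].
Step i=4: Q has 4 at row 2, column 2; remove 6 from row 2 of P and reverse-bump: 6 enters row 1 and ejects 5. So w(4) = 5. P is now [[1, 6], [4]].
Step i=3: Q has 3 at row 2, column 1; remove 4 from row 2 of P and reverse-bump: 4 enters row 1 and ejects 1. So w(3) = 1. P is now [[4, 6]].
Step i=2: Q has 2 at row 1, column 2; remove that cell from P, ejecting 6. So w(2) = 6. P is now [[4]].
Step i=1: Q has 1 at row 1, column 1; remove that cell from P, ejecting 4. So w(1) = 4. P is now [].

So w = 4 6 1 5 9 8 3 7 2.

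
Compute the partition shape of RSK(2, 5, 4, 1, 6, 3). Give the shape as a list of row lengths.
[3, 2, 1]

Row-insert each entry into an empty tableau.

After inserting 2: P = [[2]].
After inserting 5: P = [[2, 5]].
After inserting 4: P = [[2, 4], [5]].
After inserting 1: P = [[1, 4], [2], [5]].
After inserting 6: P = [[1, 4, 6], [2], [5]].
After inserting 3: P = [[1, 3, 6], [2, 4], [5]].

The final insertion tableau P = [[1, 3, 6], [2, 4], [5]] has shape [3, 2, 1].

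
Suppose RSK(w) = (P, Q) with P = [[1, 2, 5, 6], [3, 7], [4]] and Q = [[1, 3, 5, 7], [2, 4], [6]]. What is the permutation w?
Reverse the RSK construction: for i from n down to 1, find the cell of Q containing i, remove the entry at that cell from P, and reverse-bump it up through P; the value ejected from row 1 is w(i).

Step i=7: Q has 7 at row 1, column 4; remove that cell from P, ejecting 6. So w(7) = 6. P is now [[1, 2, 5], [3, 7], [4]].
Step i=6: Q has 6 at row 3, column 1; remove 4 from row 3 of P and reverse-bump: 4 enters row 2 and ejects 3; 3 enters row 1 and ejects 2. So w(6) = 2. P is now [[1, 3, 5], [4, 7]].
Step i=5: Q has 5 at row 1, column 3; remove that cell from P, ejecting 5. So w(5) = 5. P is now [[1, 3], [4, 7]].
Step i=4: Q has 4 at row 2, column 2; remove 7 from row 2 of P and reverse-bump: 7 enters row 1 and ejects 3. So w(4) = 3. P is now [[1, 7], [4]].
Step i=3: Q has 3 at row 1, column 2; remove that cell from P, ejecting 7. So w(3) = 7. P is now [[1], [4]].
Step i=2: Q has 2 at row 2, column 1; remove 4 from row 2 of P and reverse-bump: 4 enters row 1 and ejects 1. So w(2) = 1. P is now [[4]].
Step i=1: Q has 1 at row 1, column 1; remove that cell from P, ejecting 4. So w(1) = 4. P is now [].

So w = 4 1 7 3 5 2 6.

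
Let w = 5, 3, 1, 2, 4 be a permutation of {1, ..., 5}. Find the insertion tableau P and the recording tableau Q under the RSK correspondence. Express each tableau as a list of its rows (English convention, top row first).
P = [[1, 2, 4], [3], [5]], Q = [[1, 4, 5], [2], [3]]

Insert each entry of the permutation into P by Schensted row insertion, recording in Q the position of each new cell.

Insert 5: appended to row 1. P = [[5]], Q = [[1]].
Insert 3: 3 bumps 5 from row 1; 5 starts row 2. P = [[3], [5]], Q = [[1], [2]].
Insert 1: 1 bumps 3 from row 1; 3 bumps 5 from row 2; 5 starts row 3. P = [[1], [3], [5]], Q = [[1], [2], [3]].
Insert 2: appended to row 1. P = [[1, 2], [3], [5]], Q = [[1, 4], [2], [3]].
Insert 4: appended to row 1. P = [[1, 2, 4], [3], [5]], Q = [[1, 4, 5], [2], [3]].

So P = [[1, 2, 4], [3], [5]], Q = [[1, 4, 5], [2], [3]].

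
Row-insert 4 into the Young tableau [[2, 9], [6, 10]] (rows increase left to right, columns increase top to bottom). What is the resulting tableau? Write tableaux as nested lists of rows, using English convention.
[[2, 4], [6, 9], [10]]

In row 1, 4 replaces 9 (the leftmost entry greater than 4); 9 is bumped to row 2. In row 2, 9 replaces 10 (the leftmost entry greater than 9); 10 is bumped to row 3. 10 starts a new row 3. The new tableau is [[2, 4], [6, 9], [10]].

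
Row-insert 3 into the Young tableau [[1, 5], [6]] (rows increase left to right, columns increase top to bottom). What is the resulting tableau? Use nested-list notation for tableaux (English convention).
[[1, 3], [5], [6]]

In row 1, 3 replaces 5 (the leftmost entry greater than 3); 5 is bumped to row 2. In row 2, 5 replaces 6 (the leftmost entry greater than 5); 6 is bumped to row 3. 6 starts a new row 3. The new tableau is [[1, 3], [5], [6]].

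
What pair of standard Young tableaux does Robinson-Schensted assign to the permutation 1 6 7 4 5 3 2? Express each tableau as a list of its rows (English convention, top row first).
Insert each entry of the permutation into P by Schensted row insertion, recording in Q the position of each new cell.

Insert 1: appended to row 1. P = [[1]].
Insert 6: appended to row 1. P = [[1, 6]].
Insert 7: appended to row 1. P = [[1, 6, 7]].
Insert 4: 4 bumps 6 from row 1; 6 starts row 2. P = [[1, 4, 7], [6]].
Insert 5: 5 bumps 7 from row 1; 7 appends to row 2. P = [[1, 4, 5], [6, 7]].
Insert 3: 3 bumps 4 from row 1; 4 bumps 6 from row 2; 6 starts row 3. P = [[1, 3, 5], [4, 7], [6]].
Insert 2: 2 bumps 3 from row 1; 3 bumps 4 from row 2; 4 bumps 6 from row 3; 6 starts row 4. P = [[1, 2, 5], [3, 7], [4], [6]].

So P = [[1, 2, 5], [3, 7], [4], [6]], Q = [[1, 2, 3], [4, 5], [6], [7]].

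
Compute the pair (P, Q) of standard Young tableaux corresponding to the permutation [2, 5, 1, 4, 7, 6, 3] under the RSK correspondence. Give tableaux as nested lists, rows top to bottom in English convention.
Insert each entry of the permutation into P by Schensted row insertion, recording in Q the position of each new cell.

Insert 2: appended to row 1. P = [[2]].
Insert 5: appended to row 1. P = [[2, 5]].
Insert 1: 1 bumps 2 from row 1; 2 starts row 2. P = [[1, 5], [2]].
Insert 4: 4 bumps 5 from row 1; 5 appends to row 2. P = [[1, 4], [2, 5]].
Insert 7: appended to row 1. P = [[1, 4, 7], [2, 5]].
Insert 6: 6 bumps 7 from row 1; 7 appends to row 2. P = [[1, 4, 6], [2, 5, 7]].
Insert 3: 3 bumps 4 from row 1; 4 bumps 5 from row 2; 5 starts row 3. P = [[1, 3, 6], [2, 4, 7], [5]].

So P = [[1, 3, 6], [2, 4, 7], [5]], Q = [[1, 2, 5], [3, 4, 6], [7]].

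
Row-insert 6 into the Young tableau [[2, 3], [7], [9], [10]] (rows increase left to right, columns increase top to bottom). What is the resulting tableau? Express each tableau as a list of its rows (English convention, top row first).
6 is larger than every entry of row 1, so it is appended to row 1. The new tableau is [[2, 3, 6], [7], [9], [10]].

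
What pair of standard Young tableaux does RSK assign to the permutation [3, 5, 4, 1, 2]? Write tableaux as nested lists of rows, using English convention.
P = [[1, 2], [3, 4], [5]], Q = [[1, 2], [3, 5], [4]]

Insert each entry of the permutation into P by Schensted row insertion, recording in Q the position of each new cell.

Insert 3: appended to row 1. P = [[3]], Q = [[1]].
Insert 5: appended to row 1. P = [[3, 5]], Q = [[1, 2]].
Insert 4: 4 bumps 5 from row 1; 5 starts row 2. P = [[3, 4], [5]], Q = [[1, 2], [3]].
Insert 1: 1 bumps 3 from row 1; 3 bumps 5 from row 2; 5 starts row 3. P = [[1, 4], [3], [5]], Q = [[1, 2], [3], [4]].
Insert 2: 2 bumps 4 from row 1; 4 appends to row 2. P = [[1, 2], [3, 4], [5]], Q = [[1, 2], [3, 5], [4]].

So P = [[1, 2], [3, 4], [5]], Q = [[1, 2], [3, 5], [4]].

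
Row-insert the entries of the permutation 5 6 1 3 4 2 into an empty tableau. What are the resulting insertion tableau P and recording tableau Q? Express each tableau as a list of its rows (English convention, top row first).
P = [[1, 2, 4], [3, 6], [5]], Q = [[1, 2, 5], [3, 4], [6]]

Insert each entry of the permutation into P by Schensted row insertion, recording in Q the position of each new cell.

Insert 5: appended to row 1. P = [[5]].
Insert 6: appended to row 1. P = [[5, 6]].
Insert 1: 1 bumps 5 from row 1; 5 starts row 2. P = [[1, 6], [5]].
Insert 3: 3 bumps 6 from row 1; 6 appends to row 2. P = [[1, 3], [5, 6]].
Insert 4: appended to row 1. P = [[1, 3, 4], [5, 6]].
Insert 2: 2 bumps 3 from row 1; 3 bumps 5 from row 2; 5 starts row 3. P = [[1, 2, 4], [3, 6], [5]].

So P = [[1, 2, 4], [3, 6], [5]], Q = [[1, 2, 5], [3, 4], [6]].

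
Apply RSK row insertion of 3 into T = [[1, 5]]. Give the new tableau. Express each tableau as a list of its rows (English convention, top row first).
In row 1, 3 replaces 5 (the leftmost entry greater than 3); 5 is bumped to row 2. 5 starts a new row 2. The new tableau is [[1, 3], [5]].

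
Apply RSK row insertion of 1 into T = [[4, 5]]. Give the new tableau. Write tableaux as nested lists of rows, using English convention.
[[1, 5], [4]]

In row 1, 1 replaces 4 (the leftmost entry greater than 1); 4 is bumped to row 2. 4 starts a new row 2. The new tableau is [[1, 5], [4]].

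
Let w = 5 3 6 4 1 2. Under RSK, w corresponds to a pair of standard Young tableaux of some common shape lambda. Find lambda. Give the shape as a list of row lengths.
[2, 2, 2]

RSK row insertion gives P = [[1, 2], [3, 4], [5, 6]], which has shape [2, 2, 2].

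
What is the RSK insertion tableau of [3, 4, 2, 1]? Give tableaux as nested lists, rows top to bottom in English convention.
Insert 3: appended to row 1. P = [[3]].
Insert 4: appended to row 1. P = [[3, 4]].
Insert 2: 2 bumps 3 from row 1; 3 starts row 2. P = [[2, 4], [3]].
Insert 1: 1 bumps 2 from row 1; 2 bumps 3 from row 2; 3 starts row 3. P = [[1, 4], [2], [3]].

So P = [[1, 4], [2], [3]].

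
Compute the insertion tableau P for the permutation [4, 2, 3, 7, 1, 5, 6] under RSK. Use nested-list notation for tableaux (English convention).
P = [[1, 3, 5, 6], [2, 7], [4]]

Insert 4: appended to row 1. P = [[4]].
Insert 2: 2 bumps 4 from row 1; 4 starts row 2. P = [[2], [4]].
Insert 3: appended to row 1. P = [[2, 3], [4]].
Insert 7: appended to row 1. P = [[2, 3, 7], [4]].
Insert 1: 1 bumps 2 from row 1; 2 bumps 4 from row 2; 4 starts row 3. P = [[1, 3, 7], [2], [4]].
Insert 5: 5 bumps 7 from row 1; 7 appends to row 2. P = [[1, 3, 5], [2, 7], [4]].
Insert 6: appended to row 1. P = [[1, 3, 5, 6], [2, 7], [4]].

So P = [[1, 3, 5, 6], [2, 7], [4]].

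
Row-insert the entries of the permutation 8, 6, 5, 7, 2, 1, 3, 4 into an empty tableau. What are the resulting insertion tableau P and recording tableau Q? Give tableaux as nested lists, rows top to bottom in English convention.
Insert each entry of the permutation into P by Schensted row insertion, recording in Q the position of each new cell.

Insert 8: appended to row 1. P = [[8]], Q = [[1]].
Insert 6: 6 bumps 8 from row 1; 8 starts row 2. P = [[6], [8]], Q = [[1], [2]].
Insert 5: 5 bumps 6 from row 1; 6 bumps 8 from row 2; 8 starts row 3. P = [[5], [6], [8]], Q = [[1], [2], [3]].
Insert 7: appended to row 1. P = [[5, 7], [6], [8]], Q = [[1, 4], [2], [3]].
Insert 2: 2 bumps 5 from row 1; 5 bumps 6 from row 2; 6 bumps 8 from row 3; 8 starts row 4. P = [[2, 7], [5], [6], [8]], Q = [[1, 4], [2], [3], [5]].
Insert 1: 1 bumps 2 from row 1; 2 bumps 5 from row 2; 5 bumps 6 from row 3; 6 bumps 8 from row 4; 8 starts row 5. P = [[1, 7], [2], [5], [6], [8]], Q = [[1, 4], [2], [3], [5], [6]].
Insert 3: 3 bumps 7 from row 1; 7 appends to row 2. P = [[1, 3], [2, 7], [5], [6], [8]], Q = [[1, 4], [2, 7], [3], [5], [6]].
Insert 4: appended to row 1. P = [[1, 3, 4], [2, 7], [5], [6], [8]], Q = [[1, 4, 8], [2, 7], [3], [5], [6]].

So P = [[1, 3, 4], [2, 7], [5], [6], [8]], Q = [[1, 4, 8], [2, 7], [3], [5], [6]].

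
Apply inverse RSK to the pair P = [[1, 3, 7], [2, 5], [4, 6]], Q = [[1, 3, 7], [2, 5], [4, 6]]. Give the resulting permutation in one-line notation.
4 2 6 1 5 3 7

Reverse RSK: for i = n, n-1, ..., 1, locate i in Q, remove the corresponding corner cell from P, and reverse-bump its entry up through P; the value ejected from row 1 is w(i).

So w = 4 2 6 1 5 3 7.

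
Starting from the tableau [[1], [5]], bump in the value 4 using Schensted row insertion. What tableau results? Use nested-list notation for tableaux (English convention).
[[1, 4], [5]]

4 is larger than every entry of row 1, so it is appended to row 1. The new tableau is [[1, 4], [5]].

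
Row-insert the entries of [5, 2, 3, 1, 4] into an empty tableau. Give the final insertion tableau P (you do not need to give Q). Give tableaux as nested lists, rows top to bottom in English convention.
Insert 5: appended to row 1. P = [[5]].
Insert 2: 2 bumps 5 from row 1; 5 starts row 2. P = [[2], [5]].
Insert 3: appended to row 1. P = [[2, 3], [5]].
Insert 1: 1 bumps 2 from row 1; 2 bumps 5 from row 2; 5 starts row 3. P = [[1, 3], [2], [5]].
Insert 4: appended to row 1. P = [[1, 3, 4], [2], [5]].

So P = [[1, 3, 4], [2], [5]].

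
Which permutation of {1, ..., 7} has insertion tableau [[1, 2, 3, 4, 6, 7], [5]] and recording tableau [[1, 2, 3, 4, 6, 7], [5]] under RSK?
1 2 3 5 4 6 7

Reverse RSK: for i = n, n-1, ..., 1, locate i in Q, remove the corresponding corner cell from P, and reverse-bump its entry up through P; the value ejected from row 1 is w(i).

So w = 1 2 3 5 4 6 7.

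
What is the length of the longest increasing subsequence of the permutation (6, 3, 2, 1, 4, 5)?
3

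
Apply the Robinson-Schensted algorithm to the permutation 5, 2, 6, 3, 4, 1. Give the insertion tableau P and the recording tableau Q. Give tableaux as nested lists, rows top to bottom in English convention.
P = [[1, 3, 4], [2, 6], [5]], Q = [[1, 3, 5], [2, 4], [6]]

Insert each entry of the permutation into P by Schensted row insertion, recording in Q the position of each new cell.

Insert 5: appended to row 1. P = [[5]].
Insert 2: 2 bumps 5 from row 1; 5 starts row 2. P = [[2], [5]].
Insert 6: appended to row 1. P = [[2, 6], [5]].
Insert 3: 3 bumps 6 from row 1; 6 appends to row 2. P = [[2, 3], [5, 6]].
Insert 4: appended to row 1. P = [[2, 3, 4], [5, 6]].
Insert 1: 1 bumps 2 from row 1; 2 bumps 5 from row 2; 5 starts row 3. P = [[1, 3, 4], [2, 6], [5]].

So P = [[1, 3, 4], [2, 6], [5]], Q = [[1, 3, 5], [2, 4], [6]].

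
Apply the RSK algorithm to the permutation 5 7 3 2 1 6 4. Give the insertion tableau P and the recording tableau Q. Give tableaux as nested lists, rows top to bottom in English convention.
Insert each entry of the permutation into P by Schensted row insertion, recording in Q the position of each new cell.

Insert 5: appended to row 1. P = [[5]].
Insert 7: appended to row 1. P = [[5, 7]].
Insert 3: 3 bumps 5 from row 1; 5 starts row 2. P = [[3, 7], [5]].
Insert 2: 2 bumps 3 from row 1; 3 bumps 5 from row 2; 5 starts row 3. P = [[2, 7], [3], [5]].
Insert 1: 1 bumps 2 from row 1; 2 bumps 3 from row 2; 3 bumps 5 from row 3; 5 starts row 4. P = [[1, 7], [2], [3], [5]].
Insert 6: 6 bumps 7 from row 1; 7 appends to row 2. P = [[1, 6], [2, 7], [3], [5]].
Insert 4: 4 bumps 6 from row 1; 6 bumps 7 from row 2; 7 appends to row 3. P = [[1, 4], [2, 6], [3, 7], [5]].

So P = [[1, 4], [2, 6], [3, 7], [5]], Q = [[1, 2], [3, 6], [4, 7], [5]].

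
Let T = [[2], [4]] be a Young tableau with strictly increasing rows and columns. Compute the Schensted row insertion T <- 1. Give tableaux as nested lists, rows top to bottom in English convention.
In row 1, 1 replaces 2 (the leftmost entry greater than 1); 2 is bumped to row 2. In row 2, 2 replaces 4 (the leftmost entry greater than 2); 4 is bumped to row 3. 4 starts a new row 3. The new tableau is [[1], [2], [4]].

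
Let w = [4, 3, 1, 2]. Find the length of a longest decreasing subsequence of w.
3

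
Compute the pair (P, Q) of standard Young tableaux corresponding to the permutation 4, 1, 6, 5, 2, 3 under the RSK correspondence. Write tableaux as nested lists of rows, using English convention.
Insert each entry of the permutation into P by Schensted row insertion, recording in Q the position of each new cell.

Insert 4: appended to row 1. P = [[4]].
Insert 1: 1 bumps 4 from row 1; 4 starts row 2. P = [[1], [4]].
Insert 6: appended to row 1. P = [[1, 6], [4]].
Insert 5: 5 bumps 6 from row 1; 6 appends to row 2. P = [[1, 5], [4, 6]].
Insert 2: 2 bumps 5 from row 1; 5 bumps 6 from row 2; 6 starts row 3. P = [[1, 2], [4, 5], [6]].
Insert 3: appended to row 1. P = [[1, 2, 3], [4, 5], [6]].

So P = [[1, 2, 3], [4, 5], [6]], Q = [[1, 3, 6], [2, 4], [5]].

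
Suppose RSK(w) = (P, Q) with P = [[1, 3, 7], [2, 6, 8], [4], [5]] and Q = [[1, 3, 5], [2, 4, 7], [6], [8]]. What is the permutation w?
5 2 6 4 8 3 7 1

Reverse the RSK construction: for i from n down to 1, find the cell of Q containing i, remove the entry at that cell from P, and reverse-bump it up through P; the value ejected from row 1 is w(i).

Step i=8: Q has 8 at row 4, column 1; remove 5 from row 4 of P and reverse-bump: 5 enters row 3 and ejects 4; 4 enters row 2 and ejects 2; 2 enters row 1 and ejects 1. So w(8) = 1. P is now [[2, 3, 7], [4, 6, 8], [5]].
Step i=7: Q has 7 at row 2, column 3; remove 8 from row 2 of P and reverse-bump: 8 enters row 1 and ejects 7. So w(7) = 7. P is now [[2, 3, 8], [4, 6], [5]].
Step i=6: Q has 6 at row 3, column 1; remove 5 from row 3 of P and reverse-bump: 5 enters row 2 and ejects 4; 4 enters row 1 and ejects 3. So w(6) = 3. P is now [[2, 4, 8], [5, 6]].
Step i=5: Q has 5 at row 1, column 3; remove that cell from P, ejecting 8. So w(5) = 8. P is now [[2, 4], [5, 6]].
Step i=4: Q has 4 at row 2, column 2; remove 6 from row 2 of P and reverse-bump: 6 enters row 1 and ejects 4. So w(4) = 4. P is now [[2, 6], [5]].
Step i=3: Q has 3 at row 1, column 2; remove that cell from P, ejecting 6. So w(3) = 6. P is now [[2], [5]].
Step i=2: Q has 2 at row 2, column 1; remove 5 from row 2 of P and reverse-bump: 5 enters row 1 and ejects 2. So w(2) = 2. P is now [[5]].
Step i=1: Q has 1 at row 1, column 1; remove that cell from P, ejecting 5. So w(1) = 5. P is now [].

So w = 5 2 6 4 8 3 7 1.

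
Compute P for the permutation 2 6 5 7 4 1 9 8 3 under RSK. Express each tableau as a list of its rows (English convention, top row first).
P = [[1, 3, 7, 8], [2, 4], [5, 9], [6]]

After inserting 2: P = [[2]].
After inserting 6: P = [[2, 6]].
After inserting 5: P = [[2, 5], [6]].
After inserting 7: P = [[2, 5, 7], [6]].
After inserting 4: P = [[2, 4, 7], [5], [6]].
After inserting 1: P = [[1, 4, 7], [2], [5], [6]].
After inserting 9: P = [[1, 4, 7, 9], [2], [5], [6]].
After inserting 8: P = [[1, 4, 7, 8], [2, 9], [5], [6]].
After inserting 3: P = [[1, 3, 7, 8], [2, 4], [5, 9], [6]].

So P = [[1, 3, 7, 8], [2, 4], [5, 9], [6]].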